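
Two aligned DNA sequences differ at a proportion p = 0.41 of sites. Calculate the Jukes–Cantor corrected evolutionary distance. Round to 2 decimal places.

d = −(3/4) ln(1 − 4p/3) = −0.75 ln(1 − 0.546667) = −0.75 ln(0.453333)
  = −0.75 × (-0.791128) = 0.593346 substitutions/site.

0.59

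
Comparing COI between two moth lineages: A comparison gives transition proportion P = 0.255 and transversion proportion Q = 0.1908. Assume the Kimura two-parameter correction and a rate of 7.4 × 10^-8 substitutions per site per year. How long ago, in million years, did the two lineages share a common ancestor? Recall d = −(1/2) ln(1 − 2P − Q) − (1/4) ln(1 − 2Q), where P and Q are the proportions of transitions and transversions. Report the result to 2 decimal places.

Under the Kimura two-parameter model, d = −½ ln(1 − 2P − Q) − ¼ ln(1 − 2Q).
1 − 2P − Q = 0.2992, giving −½ ln(0.2992) = 0.603322.
1 − 2Q = 0.6184, giving −¼ ln(0.6184) = 0.120155.
d = 0.603322 + 0.120155 = 0.723477.
Under a molecular clock d = 2μt, so t = d/(2μ) = 0.723477 / (2 × 7.4 × 10^-8) = 4.89 million years.

4.89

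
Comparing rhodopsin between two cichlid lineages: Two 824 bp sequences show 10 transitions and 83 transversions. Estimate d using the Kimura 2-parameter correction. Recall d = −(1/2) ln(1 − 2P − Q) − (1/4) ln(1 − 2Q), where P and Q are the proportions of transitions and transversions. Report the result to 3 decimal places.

P = 10/824 ≈ 0.012136 and Q = 83/824 ≈ 0.100728.
Under the Kimura two-parameter model, d = −½ ln(1 − 2P − Q) − ¼ ln(1 − 2Q).
1 − 2P − Q = 0.875, giving −½ ln(0.875) = 0.066766.
1 − 2Q = 0.798544, giving −¼ ln(0.798544) = 0.056241.
d = 0.066766 + 0.056241 = 0.123007.

0.123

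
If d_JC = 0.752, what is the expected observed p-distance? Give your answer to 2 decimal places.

0.47

p = (3/4)(1 − e^(−4d/3)) = 0.75 × (1 − e^(-1.002667)) = 0.75 × (1 − 0.366900) = 0.474825.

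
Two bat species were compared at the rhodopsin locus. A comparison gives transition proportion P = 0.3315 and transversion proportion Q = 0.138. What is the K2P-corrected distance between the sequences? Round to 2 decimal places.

Under the Kimura two-parameter model, d = −½ ln(1 − 2P − Q) − ¼ ln(1 − 2Q).
1 − 2P − Q = 0.199, giving −½ ln(0.199) = 0.807225.
1 − 2Q = 0.724, giving −¼ ln(0.724) = 0.080741.
d = 0.807225 + 0.080741 = 0.887966.

0.89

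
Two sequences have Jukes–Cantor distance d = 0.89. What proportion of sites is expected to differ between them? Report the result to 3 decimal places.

p = (3/4)(1 − e^(−4d/3)) = 0.75 × (1 − e^(-1.186667)) = 0.75 × (1 − 0.305237) = 0.521072.

0.521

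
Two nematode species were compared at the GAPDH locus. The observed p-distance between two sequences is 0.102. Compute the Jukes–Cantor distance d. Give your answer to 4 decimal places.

0.1096

d = −(3/4) ln(1 − 4p/3) = −0.75 ln(1 − 0.136) = −0.75 ln(0.864)
  = −0.75 × (-0.146183) = 0.109637 substitutions/site.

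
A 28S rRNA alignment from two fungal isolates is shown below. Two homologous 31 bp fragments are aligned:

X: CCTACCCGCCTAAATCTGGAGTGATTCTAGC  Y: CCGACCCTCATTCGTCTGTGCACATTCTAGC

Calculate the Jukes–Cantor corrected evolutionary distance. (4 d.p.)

The sequences differ at 11 of 31 sites, so p = 11/31 ≈ 0.354839.
d = −(3/4) ln(1 − 4p/3) = −0.75 ln(1 − 0.473119) = −0.75 ln(0.526881)
  = −0.75 × (-0.640781) = 0.480586 substitutions/site.

0.4806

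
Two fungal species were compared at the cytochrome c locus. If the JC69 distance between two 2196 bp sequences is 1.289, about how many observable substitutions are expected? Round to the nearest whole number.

1352

Invert JC69: p = (3/4)(1 − e^(−4d/3)) = 0.75 × (1 − e^(-1.718667)) = 0.75 × (1 − 0.179305) = 0.615521.
Expected differing sites = pL ≈ 0.615521 × 2196 = 1351.684116 ≈ 1352.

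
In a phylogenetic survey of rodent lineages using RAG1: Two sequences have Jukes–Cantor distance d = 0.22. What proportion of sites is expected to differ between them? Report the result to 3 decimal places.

p = (3/4)(1 − e^(−4d/3)) = 0.75 × (1 − e^(-0.293333)) = 0.75 × (1 − 0.745774) = 0.190670.

0.191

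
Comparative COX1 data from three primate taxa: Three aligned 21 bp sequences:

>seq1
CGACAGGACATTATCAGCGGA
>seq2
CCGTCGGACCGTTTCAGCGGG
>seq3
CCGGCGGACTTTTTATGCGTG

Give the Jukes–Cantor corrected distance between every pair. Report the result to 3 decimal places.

d(seq1,seq2) = 0.532, d(seq1,seq3) = 0.756, d(seq2,seq3) = 0.360

seq1–seq2: 8/21 sites differ → p ≈ 0.380952, d = −0.75 ln(1 − 0.507936) = 0.531860 ≈ 0.532.
seq1–seq3: 10/21 sites differ → p ≈ 0.47619, d = −0.75 ln(1 − 0.63492) = 0.755729 ≈ 0.756.
seq2–seq3: 6/21 sites differ → p ≈ 0.285714, d = −0.75 ln(1 − 0.380952) = 0.359679 ≈ 0.360.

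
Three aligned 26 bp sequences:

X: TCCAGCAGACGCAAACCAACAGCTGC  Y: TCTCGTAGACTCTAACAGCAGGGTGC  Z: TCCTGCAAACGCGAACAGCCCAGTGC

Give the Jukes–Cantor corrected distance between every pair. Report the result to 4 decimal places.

X–Y: 11/26 sites differ → p ≈ 0.423077, d = −0.75 ln(1 − 0.564103) = 0.622762 ≈ 0.6228.
X–Z: 9/26 sites differ → p ≈ 0.346154, d = −0.75 ln(1 − 0.461539) = 0.464280 ≈ 0.4643.
Y–Z: 9/26 sites differ → p ≈ 0.346154, d = −0.75 ln(1 − 0.461539) = 0.464280 ≈ 0.4643.

d(X,Y) = 0.6228, d(X,Z) = 0.4643, d(Y,Z) = 0.4643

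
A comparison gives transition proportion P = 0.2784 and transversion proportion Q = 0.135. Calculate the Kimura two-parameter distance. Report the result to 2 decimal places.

Under the Kimura two-parameter model, d = −½ ln(1 − 2P − Q) − ¼ ln(1 − 2Q).
1 − 2P − Q = 0.3082, giving −½ ln(0.3082) = 0.588503.
1 − 2Q = 0.73, giving −¼ ln(0.73) = 0.078678.
d = 0.588503 + 0.078678 = 0.667181.

0.67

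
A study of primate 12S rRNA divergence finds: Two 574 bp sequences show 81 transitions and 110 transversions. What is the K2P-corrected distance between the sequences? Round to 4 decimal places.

P = 81/574 ≈ 0.141115 and Q = 110/574 ≈ 0.191638.
Under the Kimura two-parameter model, d = −½ ln(1 − 2P − Q) − ¼ ln(1 − 2Q).
1 − 2P − Q = 0.526132, giving −½ ln(0.526132) = 0.321102.
1 − 2Q = 0.616724, giving −¼ ln(0.616724) = 0.120833.
d = 0.321102 + 0.120833 = 0.441935.

0.4419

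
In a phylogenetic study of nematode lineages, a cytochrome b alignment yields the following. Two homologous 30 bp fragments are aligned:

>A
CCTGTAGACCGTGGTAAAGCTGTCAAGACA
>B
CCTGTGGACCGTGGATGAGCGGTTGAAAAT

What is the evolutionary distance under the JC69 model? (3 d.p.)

0.441

The sequences differ at 10 of 30 sites (6, 15, 16, 17, 21, 24, 25, 27, 29, 30), so p = 10/30 ≈ 0.333333.
d = −(3/4) ln(1 − 4p/3) = −0.75 ln(1 − 0.444444) = −0.75 ln(0.555556)
  = −0.75 × (-0.587786) = 0.440840 substitutions/site.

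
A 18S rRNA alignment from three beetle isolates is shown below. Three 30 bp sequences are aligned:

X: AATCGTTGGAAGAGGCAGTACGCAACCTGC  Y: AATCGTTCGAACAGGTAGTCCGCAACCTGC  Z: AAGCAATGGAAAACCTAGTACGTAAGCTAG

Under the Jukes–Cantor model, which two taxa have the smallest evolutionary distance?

X–Y: 4/30 differ, p = 0.133, d = 0.147.
X–Z: 11/30 differ, p = 0.367, d = 0.503.
Y–Z: 12/30 differ, p = 0.400, d = 0.572.
The smallest distance is between X and Y.

X and Y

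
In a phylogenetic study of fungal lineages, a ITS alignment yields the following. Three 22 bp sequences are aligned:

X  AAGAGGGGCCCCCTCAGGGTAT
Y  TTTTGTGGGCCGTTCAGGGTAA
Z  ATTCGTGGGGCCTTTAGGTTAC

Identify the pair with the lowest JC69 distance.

X–Y: 9/22 differ, p = 0.409, d = 0.591.
X–Z: 10/22 differ, p = 0.455, d = 0.699.
Y–Z: 7/22 differ, p = 0.318, d = 0.414.
The smallest distance is between Y and Z.

Y and Z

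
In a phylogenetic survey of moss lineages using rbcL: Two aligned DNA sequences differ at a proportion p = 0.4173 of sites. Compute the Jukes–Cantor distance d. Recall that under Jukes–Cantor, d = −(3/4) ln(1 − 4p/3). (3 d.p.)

d = −(3/4) ln(1 − 4p/3) = −0.75 ln(1 − 0.5564) = −0.75 ln(0.4436)
  = −0.75 × (-0.812832) = 0.609624 substitutions/site.

0.610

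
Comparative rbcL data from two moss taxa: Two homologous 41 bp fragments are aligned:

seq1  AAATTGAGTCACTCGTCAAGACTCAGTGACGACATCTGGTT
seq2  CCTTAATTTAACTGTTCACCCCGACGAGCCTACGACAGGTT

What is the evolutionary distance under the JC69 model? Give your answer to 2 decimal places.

0.94

The sequences differ at 22 of 41 sites, so p = 22/41 ≈ 0.536585.
d = −(3/4) ln(1 − 4p/3) = −0.75 ln(1 − 0.715447) = −0.75 ln(0.284553)
  = −0.75 × (-1.256836) = 0.942627 substitutions/site.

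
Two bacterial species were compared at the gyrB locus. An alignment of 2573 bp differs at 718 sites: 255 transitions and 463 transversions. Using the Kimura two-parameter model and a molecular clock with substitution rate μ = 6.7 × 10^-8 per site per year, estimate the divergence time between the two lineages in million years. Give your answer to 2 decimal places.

2.60

P = 255/2573 ≈ 0.099106 and Q = 463/2573 ≈ 0.179946.
Under the Kimura two-parameter model, d = −½ ln(1 − 2P − Q) − ¼ ln(1 − 2Q).
1 − 2P − Q = 0.621842, giving −½ ln(0.621842) = 0.237535.
1 − 2Q = 0.640108, giving −¼ ln(0.640108) = 0.111530.
d = 0.237535 + 0.111530 = 0.349065.
Under a molecular clock d = 2μt, so t = d/(2μ) = 0.349065 / (2 × 6.7 × 10^-8) = 2.60 million years.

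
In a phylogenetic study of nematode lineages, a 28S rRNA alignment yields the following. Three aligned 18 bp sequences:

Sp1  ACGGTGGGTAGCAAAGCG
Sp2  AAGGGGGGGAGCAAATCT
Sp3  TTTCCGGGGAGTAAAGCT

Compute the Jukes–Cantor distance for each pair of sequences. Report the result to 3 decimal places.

d(Sp1,Sp2) = 0.347, d(Sp1,Sp3) = 0.673, d(Sp2,Sp3) = 0.548

Sp1–Sp2: 5/18 sites differ → p ≈ 0.277778, d = −0.75 ln(1 − 0.370371) = 0.346968 ≈ 0.347.
Sp1–Sp3: 8/18 sites differ → p ≈ 0.444444, d = −0.75 ln(1 − 0.592592) = 0.673455 ≈ 0.673.
Sp2–Sp3: 7/18 sites differ → p ≈ 0.388889, d = −0.75 ln(1 − 0.518519) = 0.548166 ≈ 0.548.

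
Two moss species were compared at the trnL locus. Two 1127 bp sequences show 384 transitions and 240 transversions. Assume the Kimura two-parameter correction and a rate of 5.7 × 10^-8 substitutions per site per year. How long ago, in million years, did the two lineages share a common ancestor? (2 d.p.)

P = 384/1127 ≈ 0.340728 and Q = 240/1127 ≈ 0.212955.
Under the Kimura two-parameter model, d = −½ ln(1 − 2P − Q) − ¼ ln(1 − 2Q).
1 − 2P − Q = 0.105589, giving −½ ln(0.105589) = 1.124101.
1 − 2Q = 0.57409, giving −¼ ln(0.57409) = 0.138742.
d = 1.124101 + 0.138742 = 1.262843.
Under a molecular clock d = 2μt, so t = d/(2μ) = 1.262843 / (2 × 5.7 × 10^-8) = 11.08 million years.

11.08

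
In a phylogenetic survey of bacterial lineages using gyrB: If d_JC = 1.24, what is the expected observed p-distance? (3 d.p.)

p = (3/4)(1 − e^(−4d/3)) = 0.75 × (1 − e^(-1.653333)) = 0.75 × (1 − 0.191411) = 0.606442.

0.606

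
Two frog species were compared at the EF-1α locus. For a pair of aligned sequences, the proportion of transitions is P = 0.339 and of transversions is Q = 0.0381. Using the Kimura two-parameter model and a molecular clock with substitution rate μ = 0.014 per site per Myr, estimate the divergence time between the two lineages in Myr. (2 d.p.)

Under the Kimura two-parameter model, d = −½ ln(1 − 2P − Q) − ¼ ln(1 − 2Q).
1 − 2P − Q = 0.2839, giving −½ ln(0.2839) = 0.629567.
1 − 2Q = 0.9238, giving −¼ ln(0.9238) = 0.019815.
d = 0.629567 + 0.019815 = 0.649382.
Under a molecular clock d = 2μt, so t = d/(2μ) = 0.649382 / (2 × 0.014) = 23.19 Myr.

23.19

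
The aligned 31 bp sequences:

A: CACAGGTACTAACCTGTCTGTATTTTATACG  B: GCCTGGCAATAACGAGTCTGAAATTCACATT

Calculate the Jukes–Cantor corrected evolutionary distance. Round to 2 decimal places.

The sequences differ at 13 of 31 sites, so p = 13/31 ≈ 0.419355.
d = −(3/4) ln(1 − 4p/3) = −0.75 ln(1 − 0.55914) = −0.75 ln(0.44086)
  = −0.75 × (-0.819028) = 0.614271 substitutions/site.

0.61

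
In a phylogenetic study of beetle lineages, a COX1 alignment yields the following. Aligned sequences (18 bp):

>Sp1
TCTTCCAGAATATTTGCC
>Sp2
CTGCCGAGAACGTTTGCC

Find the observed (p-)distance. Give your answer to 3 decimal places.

The sequences differ at 7 of 18 positions (sites 1, 2, 3, 4, 6, 11, 12).
p = 7/18 = 0.388888… ≈ 0.389 (to 3 d.p.).

0.389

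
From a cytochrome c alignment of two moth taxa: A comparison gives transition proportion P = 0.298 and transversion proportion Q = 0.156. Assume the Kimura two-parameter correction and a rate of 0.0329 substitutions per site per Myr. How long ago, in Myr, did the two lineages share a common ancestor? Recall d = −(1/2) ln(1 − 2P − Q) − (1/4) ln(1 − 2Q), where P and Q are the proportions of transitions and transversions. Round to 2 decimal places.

Under the Kimura two-parameter model, d = −½ ln(1 − 2P − Q) − ¼ ln(1 − 2Q).
1 − 2P − Q = 0.248, giving −½ ln(0.248) = 0.697163.
1 − 2Q = 0.688, giving −¼ ln(0.688) = 0.093492.
d = 0.697163 + 0.093492 = 0.790655.
Under a molecular clock d = 2μt, so t = d/(2μ) = 0.790655 / (2 × 0.0329) = 12.02 Myr.

12.02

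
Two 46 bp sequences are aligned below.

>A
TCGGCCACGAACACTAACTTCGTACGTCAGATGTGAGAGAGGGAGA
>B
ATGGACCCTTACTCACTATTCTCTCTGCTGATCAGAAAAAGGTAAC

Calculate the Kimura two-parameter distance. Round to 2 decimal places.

Of 46 sites, 5 differences are transitions and 19 are transversions, so P = 5/46 ≈ 0.108696 and Q = 19/46 ≈ 0.413043.
Under the Kimura two-parameter model, d = −½ ln(1 − 2P − Q) − ¼ ln(1 − 2Q).
1 − 2P − Q = 0.369565, giving −½ ln(0.369565) = 0.497714.
1 − 2Q = 0.173914, giving −¼ ln(0.173914) = 0.437299.
d = 0.497714 + 0.437299 = 0.935013.

0.94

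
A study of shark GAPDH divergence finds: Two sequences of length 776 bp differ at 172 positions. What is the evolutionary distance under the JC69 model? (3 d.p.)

0.263

p = 172/776 ≈ 0.221649.
d = −(3/4) ln(1 − 4p/3) = −0.75 ln(1 − 0.295532) = −0.75 ln(0.704468)
  = −0.75 × (-0.350312) = 0.262734 substitutions/site.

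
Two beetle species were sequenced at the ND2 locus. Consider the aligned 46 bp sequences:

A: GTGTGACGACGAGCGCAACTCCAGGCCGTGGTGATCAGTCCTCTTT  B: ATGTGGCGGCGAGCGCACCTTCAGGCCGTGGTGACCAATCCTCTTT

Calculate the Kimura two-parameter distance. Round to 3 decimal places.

0.177

Of 46 sites, 6 differences are transitions and 1 are transversions, so P = 6/46 ≈ 0.130435 and Q = 1/46 ≈ 0.021739.
Under the Kimura two-parameter model, d = −½ ln(1 − 2P − Q) − ¼ ln(1 − 2Q).
1 − 2P − Q = 0.717391, giving −½ ln(0.717391) = 0.166067.
1 − 2Q = 0.956522, giving −¼ ln(0.956522) = 0.011113.
d = 0.166067 + 0.011113 = 0.177180.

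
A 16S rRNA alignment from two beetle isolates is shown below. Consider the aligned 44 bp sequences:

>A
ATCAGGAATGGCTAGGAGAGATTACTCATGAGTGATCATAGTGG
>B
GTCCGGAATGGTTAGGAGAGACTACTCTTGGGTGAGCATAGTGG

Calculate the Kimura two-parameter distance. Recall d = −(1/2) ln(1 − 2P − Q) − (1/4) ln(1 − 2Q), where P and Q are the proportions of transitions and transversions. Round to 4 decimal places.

0.1805

Of 44 sites, 4 differences are transitions and 3 are transversions, so P = 4/44 ≈ 0.090909 and Q = 3/44 ≈ 0.068182.
Under the Kimura two-parameter model, d = −½ ln(1 − 2P − Q) − ¼ ln(1 − 2Q).
1 − 2P − Q = 0.75, giving −½ ln(0.75) = 0.143841.
1 − 2Q = 0.863636, giving −¼ ln(0.863636) = 0.036651.
d = 0.143841 + 0.036651 = 0.180492.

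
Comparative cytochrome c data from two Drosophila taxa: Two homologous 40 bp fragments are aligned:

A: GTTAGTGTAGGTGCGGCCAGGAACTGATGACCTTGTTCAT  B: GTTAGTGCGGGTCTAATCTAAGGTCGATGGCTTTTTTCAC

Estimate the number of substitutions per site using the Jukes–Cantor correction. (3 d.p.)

The sequences differ at 18 of 40 sites, so p = 18/40 = 0.45.
d = −(3/4) ln(1 − 4p/3) = −0.75 ln(1 − 0.6) = −0.75 ln(0.4)
  = −0.75 × (-0.916291) = 0.687218 substitutions/site.

0.687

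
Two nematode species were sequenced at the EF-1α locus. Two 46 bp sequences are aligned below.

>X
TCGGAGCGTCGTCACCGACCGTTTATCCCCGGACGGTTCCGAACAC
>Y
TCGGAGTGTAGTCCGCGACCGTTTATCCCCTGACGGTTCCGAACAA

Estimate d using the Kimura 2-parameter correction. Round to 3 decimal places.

Of 46 sites, 1 differences are transitions and 5 are transversions, so P = 1/46 ≈ 0.021739 and Q = 5/46 ≈ 0.108696.
Under the Kimura two-parameter model, d = −½ ln(1 − 2P − Q) − ¼ ln(1 − 2Q).
1 − 2P − Q = 0.847826, giving −½ ln(0.847826) = 0.082540.
1 − 2Q = 0.782608, giving −¼ ln(0.782608) = 0.061281.
d = 0.082540 + 0.061281 = 0.143821.

0.144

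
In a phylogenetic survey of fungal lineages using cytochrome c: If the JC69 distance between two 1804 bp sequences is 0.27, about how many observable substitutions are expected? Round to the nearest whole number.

409

Invert JC69: p = (3/4)(1 − e^(−4d/3)) = 0.75 × (1 − e^(-0.36)) = 0.75 × (1 − 0.697676) = 0.226743.
Expected differing sites = pL ≈ 0.226743 × 1804 = 409.044372 ≈ 409.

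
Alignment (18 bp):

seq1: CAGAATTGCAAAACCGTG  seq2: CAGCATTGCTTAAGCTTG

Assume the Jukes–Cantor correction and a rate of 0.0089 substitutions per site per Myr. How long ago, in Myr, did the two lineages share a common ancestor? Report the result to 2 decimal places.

19.49

The sequences differ at 5 of 18 sites (4, 10, 11, 14, 16), so p = 5/18 ≈ 0.277778.
d = −(3/4) ln(1 − 4p/3) = −0.75 ln(1 − 0.370371) = −0.75 ln(0.629629)
  = −0.75 × (-0.462625) = 0.346969 substitutions/site.
Under a molecular clock d = 2μt, so t = d/(2μ) = 0.346969 / (2 × 0.0089) = 19.49 Myr.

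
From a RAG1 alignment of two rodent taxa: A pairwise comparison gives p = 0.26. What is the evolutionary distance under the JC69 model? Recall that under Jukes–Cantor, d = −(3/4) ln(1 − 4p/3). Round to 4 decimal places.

0.3193

d = −(3/4) ln(1 − 4p/3) = −0.75 ln(1 − 0.346667) = −0.75 ln(0.653333)
  = −0.75 × (-0.425668) = 0.319251 substitutions/site.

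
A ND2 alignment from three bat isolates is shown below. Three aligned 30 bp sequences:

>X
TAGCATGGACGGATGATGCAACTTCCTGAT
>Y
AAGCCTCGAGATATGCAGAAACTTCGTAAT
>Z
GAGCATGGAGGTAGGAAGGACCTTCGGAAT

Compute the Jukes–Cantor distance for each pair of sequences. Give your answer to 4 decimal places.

d(X,Y) = 0.5034, d(X,Z) = 0.4408, d(Y,Z) = 0.3831

X–Y: 11/30 sites differ → p ≈ 0.366667, d = −0.75 ln(1 − 0.488889) = 0.503376 ≈ 0.5034.
X–Z: 10/30 sites differ → p ≈ 0.333333, d = −0.75 ln(1 − 0.444444) = 0.440839 ≈ 0.4408.
Y–Z: 9/30 sites differ → p = 0.3, d = −0.75 ln(1 − 0.4) = 0.383119 ≈ 0.3831.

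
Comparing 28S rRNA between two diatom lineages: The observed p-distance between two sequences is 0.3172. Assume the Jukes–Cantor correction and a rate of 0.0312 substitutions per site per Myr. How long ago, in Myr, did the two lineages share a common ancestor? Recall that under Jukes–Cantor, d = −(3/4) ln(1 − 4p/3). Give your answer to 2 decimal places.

6.61

d = −(3/4) ln(1 − 4p/3) = −0.75 ln(1 − 0.422933) = −0.75 ln(0.577067)
  = −0.75 × (-0.549797) = 0.412348 substitutions/site.
Under a molecular clock d = 2μt, so t = d/(2μ) = 0.412348 / (2 × 0.0312) = 6.61 Myr.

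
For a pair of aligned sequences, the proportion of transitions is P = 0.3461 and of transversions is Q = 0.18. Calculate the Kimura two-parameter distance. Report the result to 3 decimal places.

1.140

Under the Kimura two-parameter model, d = −½ ln(1 − 2P − Q) − ¼ ln(1 − 2Q).
1 − 2P − Q = 0.1278, giving −½ ln(0.1278) = 1.028644.
1 − 2Q = 0.64, giving −¼ ln(0.64) = 0.111572.
d = 1.028644 + 0.111572 = 1.140216.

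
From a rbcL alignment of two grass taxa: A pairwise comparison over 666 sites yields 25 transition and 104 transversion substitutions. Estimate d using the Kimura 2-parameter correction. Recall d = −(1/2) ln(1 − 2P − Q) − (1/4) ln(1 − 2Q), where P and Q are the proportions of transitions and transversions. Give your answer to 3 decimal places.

P = 25/666 ≈ 0.037538 and Q = 104/666 ≈ 0.156156.
Under the Kimura two-parameter model, d = −½ ln(1 − 2P − Q) − ¼ ln(1 − 2Q).
1 − 2P − Q = 0.768768, giving −½ ln(0.768768) = 0.131483.
1 − 2Q = 0.687688, giving −¼ ln(0.687688) = 0.093605.
d = 0.131483 + 0.093605 = 0.225088.

0.225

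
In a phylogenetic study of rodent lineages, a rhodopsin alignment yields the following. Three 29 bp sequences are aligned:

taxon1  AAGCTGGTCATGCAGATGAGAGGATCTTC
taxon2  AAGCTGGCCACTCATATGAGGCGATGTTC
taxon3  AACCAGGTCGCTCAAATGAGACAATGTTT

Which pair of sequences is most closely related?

taxon1–taxon2: 7/29 differ, p = 0.241, d = 0.291.
taxon1–taxon3: 10/29 differ, p = 0.345, d = 0.462.
taxon2–taxon3: 8/29 differ, p = 0.276, d = 0.344.
The smallest distance is between taxon1 and taxon2.

taxon1 and taxon2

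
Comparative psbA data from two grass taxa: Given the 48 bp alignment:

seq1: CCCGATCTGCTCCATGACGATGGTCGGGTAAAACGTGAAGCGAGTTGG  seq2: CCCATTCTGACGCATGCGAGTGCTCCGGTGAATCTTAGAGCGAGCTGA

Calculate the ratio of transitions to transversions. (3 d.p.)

1.000

Transitions are A↔G and C↔T; transversions are all other mismatches.
Transitions: 9. Transversions: 9.
R = 9/9 = 1.000.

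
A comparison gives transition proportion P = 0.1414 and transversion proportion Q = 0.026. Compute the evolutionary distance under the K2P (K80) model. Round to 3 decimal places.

0.198

Under the Kimura two-parameter model, d = −½ ln(1 − 2P − Q) − ¼ ln(1 − 2Q).
1 − 2P − Q = 0.6912, giving −½ ln(0.6912) = 0.184663.
1 − 2Q = 0.948, giving −¼ ln(0.948) = 0.013350.
d = 0.184663 + 0.013350 = 0.198013.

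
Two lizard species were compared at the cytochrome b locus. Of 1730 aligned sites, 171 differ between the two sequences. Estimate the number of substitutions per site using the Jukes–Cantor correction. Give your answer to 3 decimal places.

0.106

p = 171/1730 ≈ 0.098844.
d = −(3/4) ln(1 − 4p/3) = −0.75 ln(1 − 0.131792) = −0.75 ln(0.868208)
  = −0.75 × (-0.141324) = 0.105993 substitutions/site.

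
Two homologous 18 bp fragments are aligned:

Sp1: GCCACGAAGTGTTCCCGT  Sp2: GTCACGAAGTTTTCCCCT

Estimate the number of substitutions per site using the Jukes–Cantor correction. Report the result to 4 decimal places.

0.1885

The sequences differ at 3 of 18 sites (2, 11, 17), so p = 3/18 ≈ 0.166667.
d = −(3/4) ln(1 − 4p/3) = −0.75 ln(1 − 0.222223) = −0.75 ln(0.777777)
  = −0.75 × (-0.251315) = 0.188486 substitutions/site.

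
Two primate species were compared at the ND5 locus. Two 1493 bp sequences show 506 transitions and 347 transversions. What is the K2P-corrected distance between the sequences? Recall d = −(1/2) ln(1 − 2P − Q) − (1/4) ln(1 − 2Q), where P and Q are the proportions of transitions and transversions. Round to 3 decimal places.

1.362

P = 506/1493 ≈ 0.338915 and Q = 347/1493 ≈ 0.232418.
Under the Kimura two-parameter model, d = −½ ln(1 − 2P − Q) − ¼ ln(1 − 2Q).
1 − 2P − Q = 0.089752, giving −½ ln(0.089752) = 1.205352.
1 − 2Q = 0.535164, giving −¼ ln(0.535164) = 0.156296.
d = 1.205352 + 0.156296 = 1.361648.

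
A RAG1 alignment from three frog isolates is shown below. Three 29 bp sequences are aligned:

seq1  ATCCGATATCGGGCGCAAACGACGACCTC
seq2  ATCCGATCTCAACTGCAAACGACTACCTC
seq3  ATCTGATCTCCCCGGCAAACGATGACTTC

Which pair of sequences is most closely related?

seq1–seq2: 6/29 differ, p = 0.207, d = 0.242.
seq1–seq3: 8/29 differ, p = 0.276, d = 0.344.
seq2–seq3: 7/29 differ, p = 0.241, d = 0.291.
The smallest distance is between seq1 and seq2.

seq1 and seq2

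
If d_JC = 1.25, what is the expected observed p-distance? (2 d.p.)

p = (3/4)(1 − e^(−4d/3)) = 0.75 × (1 − e^(-1.666667)) = 0.75 × (1 − 0.188876) = 0.608343.

0.61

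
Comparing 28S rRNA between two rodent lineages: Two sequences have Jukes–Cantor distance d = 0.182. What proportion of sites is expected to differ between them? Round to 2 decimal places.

0.16

p = (3/4)(1 − e^(−4d/3)) = 0.75 × (1 − e^(-0.242667)) = 0.75 × (1 − 0.784533) = 0.161600.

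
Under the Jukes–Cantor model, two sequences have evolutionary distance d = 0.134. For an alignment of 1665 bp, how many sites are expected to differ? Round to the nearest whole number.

204

Invert JC69: p = (3/4)(1 − e^(−4d/3)) = 0.75 × (1 − e^(-0.178667)) = 0.75 × (1 − 0.836384) = 0.122712.
Expected differing sites = pL ≈ 0.122712 × 1665 = 204.31548 ≈ 204.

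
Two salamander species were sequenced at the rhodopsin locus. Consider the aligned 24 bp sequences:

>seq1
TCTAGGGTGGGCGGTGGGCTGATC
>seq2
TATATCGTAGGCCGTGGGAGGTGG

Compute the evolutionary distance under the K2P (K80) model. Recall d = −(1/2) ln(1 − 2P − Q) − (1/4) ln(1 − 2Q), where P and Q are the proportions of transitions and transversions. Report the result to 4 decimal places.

0.6531

Of 24 sites, 1 differences are transitions and 9 are transversions, so P = 1/24 ≈ 0.041667 and Q = 9/24 = 0.375.
Under the Kimura two-parameter model, d = −½ ln(1 − 2P − Q) − ¼ ln(1 − 2Q).
1 − 2P − Q = 0.541666, giving −½ ln(0.541666) = 0.306553.
1 − 2Q = 0.25, giving −¼ ln(0.25) = 0.346574.
d = 0.306553 + 0.346574 = 0.653127.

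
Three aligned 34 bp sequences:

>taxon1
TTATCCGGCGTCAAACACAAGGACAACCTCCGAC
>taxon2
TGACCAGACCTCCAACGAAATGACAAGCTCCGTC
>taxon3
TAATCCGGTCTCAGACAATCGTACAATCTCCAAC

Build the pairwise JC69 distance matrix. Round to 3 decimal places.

taxon1–taxon2: 11/34 sites differ → p ≈ 0.323529, d = −0.75 ln(1 − 0.431372) = 0.423397 ≈ 0.423.
taxon1–taxon3: 10/34 sites differ → p ≈ 0.294118, d = −0.75 ln(1 − 0.392157) = 0.373379 ≈ 0.373.
taxon2–taxon3: 15/34 sites differ → p ≈ 0.441176, d = −0.75 ln(1 − 0.588235) = 0.665477 ≈ 0.665.

d(taxon1,taxon2) = 0.423, d(taxon1,taxon3) = 0.373, d(taxon2,taxon3) = 0.665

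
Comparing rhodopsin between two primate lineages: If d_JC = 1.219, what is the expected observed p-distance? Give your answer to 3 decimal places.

p = (3/4)(1 − e^(−4d/3)) = 0.75 × (1 − e^(-1.625333)) = 0.75 × (1 − 0.196846) = 0.602366.

0.602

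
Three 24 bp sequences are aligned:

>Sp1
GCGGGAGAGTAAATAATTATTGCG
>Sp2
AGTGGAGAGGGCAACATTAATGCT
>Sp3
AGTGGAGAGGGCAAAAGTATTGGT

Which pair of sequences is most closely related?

Sp2 and Sp3

Sp1–Sp2: 10/24 differ, p = 0.417, d = 0.608.
Sp1–Sp3: 10/24 differ, p = 0.417, d = 0.608.
Sp2–Sp3: 4/24 differ, p = 0.167, d = 0.188.
The smallest distance is between Sp2 and Sp3.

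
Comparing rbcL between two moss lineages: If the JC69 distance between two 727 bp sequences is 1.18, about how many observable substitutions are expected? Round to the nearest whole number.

432

Invert JC69: p = (3/4)(1 − e^(−4d/3)) = 0.75 × (1 − e^(-1.573333)) = 0.75 × (1 − 0.207353) = 0.594485.
Expected differing sites = pL ≈ 0.594485 × 727 = 432.190595 ≈ 432.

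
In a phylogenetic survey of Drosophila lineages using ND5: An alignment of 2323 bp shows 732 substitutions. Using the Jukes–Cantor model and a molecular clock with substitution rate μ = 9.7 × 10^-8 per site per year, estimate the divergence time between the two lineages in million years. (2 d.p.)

p = 732/2323 ≈ 0.31511.
d = −(3/4) ln(1 − 4p/3) = −0.75 ln(1 − 0.420147) = −0.75 ln(0.579853)
  = −0.75 × (-0.544981) = 0.408736 substitutions/site.
Under a molecular clock d = 2μt, so t = d/(2μ) = 0.408736 / (2 × 9.7 × 10^-8) = 2.11 million years.

2.11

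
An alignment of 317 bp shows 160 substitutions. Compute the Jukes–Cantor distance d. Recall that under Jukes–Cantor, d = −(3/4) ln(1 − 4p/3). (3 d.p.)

p = 160/317 ≈ 0.504732.
d = −(3/4) ln(1 − 4p/3) = −0.75 ln(1 − 0.672976) = −0.75 ln(0.327024)
  = −0.75 × (-1.117722) = 0.838292 substitutions/site.

0.838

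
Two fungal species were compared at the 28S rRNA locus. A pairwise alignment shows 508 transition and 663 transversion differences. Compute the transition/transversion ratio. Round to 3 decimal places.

R = 508/663 = 0.766214… ≈ 0.766 (to 3 d.p.).

0.766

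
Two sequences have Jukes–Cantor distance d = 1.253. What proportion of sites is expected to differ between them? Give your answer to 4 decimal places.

0.6089

p = (3/4)(1 − e^(−4d/3)) = 0.75 × (1 − e^(-1.670667)) = 0.75 × (1 − 0.188122) = 0.608909.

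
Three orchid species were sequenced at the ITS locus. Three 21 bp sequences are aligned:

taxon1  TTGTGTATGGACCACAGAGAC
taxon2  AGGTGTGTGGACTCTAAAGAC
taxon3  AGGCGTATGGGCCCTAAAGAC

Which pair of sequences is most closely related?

taxon2 and taxon3

taxon1–taxon2: 7/21 differ, p = 0.333, d = 0.441.
taxon1–taxon3: 7/21 differ, p = 0.333, d = 0.441.
taxon2–taxon3: 4/21 differ, p = 0.190, d = 0.220.
The smallest distance is between taxon2 and taxon3.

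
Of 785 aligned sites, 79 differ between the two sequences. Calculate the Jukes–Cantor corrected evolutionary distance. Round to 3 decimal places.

0.108

p = 79/785 ≈ 0.100637.
d = −(3/4) ln(1 − 4p/3) = −0.75 ln(1 − 0.134183) = −0.75 ln(0.865817)
  = −0.75 × (-0.144082) = 0.108062 substitutions/site.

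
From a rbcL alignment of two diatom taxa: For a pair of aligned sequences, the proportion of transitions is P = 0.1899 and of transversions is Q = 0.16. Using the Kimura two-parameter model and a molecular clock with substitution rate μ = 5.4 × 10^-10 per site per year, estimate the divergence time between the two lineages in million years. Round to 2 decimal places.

Under the Kimura two-parameter model, d = −½ ln(1 − 2P − Q) − ¼ ln(1 − 2Q).
1 − 2P − Q = 0.4602, giving −½ ln(0.4602) = 0.388047.
1 − 2Q = 0.68, giving −¼ ln(0.68) = 0.096416.
d = 0.388047 + 0.096416 = 0.484463.
Under a molecular clock d = 2μt, so t = d/(2μ) = 0.484463 / (2 × 5.4 × 10^-10) = 448.58 million years.

448.58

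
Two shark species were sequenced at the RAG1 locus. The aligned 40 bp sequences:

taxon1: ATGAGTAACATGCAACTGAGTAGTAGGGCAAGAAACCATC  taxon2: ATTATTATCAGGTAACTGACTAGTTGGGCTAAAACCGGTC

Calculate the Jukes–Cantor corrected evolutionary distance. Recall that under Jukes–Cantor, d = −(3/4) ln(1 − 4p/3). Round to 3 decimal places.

0.383

The sequences differ at 12 of 40 sites, so p = 12/40 = 0.3.
d = −(3/4) ln(1 − 4p/3) = −0.75 ln(1 − 0.4) = −0.75 ln(0.6)
  = −0.75 × (-0.510826) = 0.383120 substitutions/site.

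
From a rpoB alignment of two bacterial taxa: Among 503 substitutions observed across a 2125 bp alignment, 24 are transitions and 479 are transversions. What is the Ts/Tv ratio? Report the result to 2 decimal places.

R = 24/479 = 0.050104… ≈ 0.05 (to 2 d.p.).

0.05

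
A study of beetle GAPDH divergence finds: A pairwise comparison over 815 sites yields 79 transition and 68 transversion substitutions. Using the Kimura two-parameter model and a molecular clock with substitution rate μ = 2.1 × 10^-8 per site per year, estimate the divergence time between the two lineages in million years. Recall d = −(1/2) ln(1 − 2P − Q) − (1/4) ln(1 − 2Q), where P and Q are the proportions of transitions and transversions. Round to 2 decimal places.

4.95

P = 79/815 ≈ 0.096933 and Q = 68/815 ≈ 0.083436.
Under the Kimura two-parameter model, d = −½ ln(1 − 2P − Q) − ¼ ln(1 − 2Q).
1 − 2P − Q = 0.722698, giving −½ ln(0.722698) = 0.162382.
1 − 2Q = 0.833128, giving −¼ ln(0.833128) = 0.045642.
d = 0.162382 + 0.045642 = 0.208024.
Under a molecular clock d = 2μt, so t = d/(2μ) = 0.208024 / (2 × 2.1 × 10^-8) = 4.95 million years.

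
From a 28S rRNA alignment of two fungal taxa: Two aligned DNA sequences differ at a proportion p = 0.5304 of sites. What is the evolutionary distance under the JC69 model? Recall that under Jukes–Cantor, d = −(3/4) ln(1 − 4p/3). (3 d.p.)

0.921

d = −(3/4) ln(1 − 4p/3) = −0.75 ln(1 − 0.7072) = −0.75 ln(0.2928)
  = −0.75 × (-1.228265) = 0.921199 substitutions/site.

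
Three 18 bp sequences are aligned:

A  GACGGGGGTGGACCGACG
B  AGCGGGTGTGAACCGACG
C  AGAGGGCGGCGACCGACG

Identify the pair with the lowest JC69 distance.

A and B

A–B: 4/18 differ, p = 0.222, d = 0.264.
A–C: 6/18 differ, p = 0.333, d = 0.441.
B–C: 5/18 differ, p = 0.278, d = 0.347.
The smallest distance is between A and B.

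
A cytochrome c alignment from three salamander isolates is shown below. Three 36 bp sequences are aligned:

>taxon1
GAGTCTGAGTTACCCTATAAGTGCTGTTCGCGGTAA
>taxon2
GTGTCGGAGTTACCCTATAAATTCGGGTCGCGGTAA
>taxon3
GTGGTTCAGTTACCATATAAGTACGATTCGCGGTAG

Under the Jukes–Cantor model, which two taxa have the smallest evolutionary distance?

taxon1–taxon2: 6/36 differ, p = 0.167, d = 0.188.
taxon1–taxon3: 9/36 differ, p = 0.250, d = 0.304.
taxon2–taxon3: 10/36 differ, p = 0.278, d = 0.347.
The smallest distance is between taxon1 and taxon2.

taxon1 and taxon2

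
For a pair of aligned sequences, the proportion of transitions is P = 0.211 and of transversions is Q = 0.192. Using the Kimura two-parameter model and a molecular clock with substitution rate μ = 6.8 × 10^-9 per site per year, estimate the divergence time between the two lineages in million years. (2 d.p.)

Under the Kimura two-parameter model, d = −½ ln(1 − 2P − Q) − ¼ ln(1 − 2Q).
1 − 2P − Q = 0.386, giving −½ ln(0.386) = 0.475959.
1 − 2Q = 0.616, giving −¼ ln(0.616) = 0.121127.
d = 0.475959 + 0.121127 = 0.597086.
Under a molecular clock d = 2μt, so t = d/(2μ) = 0.597086 / (2 × 6.8 × 10^-9) = 43.90 million years.

43.90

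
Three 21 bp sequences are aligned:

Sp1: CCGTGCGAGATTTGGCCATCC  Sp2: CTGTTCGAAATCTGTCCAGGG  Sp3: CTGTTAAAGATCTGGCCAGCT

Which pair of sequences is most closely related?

Sp1–Sp2: 8/21 differ, p = 0.381, d = 0.532.
Sp1–Sp3: 7/21 differ, p = 0.333, d = 0.441.
Sp2–Sp3: 6/21 differ, p = 0.286, d = 0.360.
The smallest distance is between Sp2 and Sp3.

Sp2 and Sp3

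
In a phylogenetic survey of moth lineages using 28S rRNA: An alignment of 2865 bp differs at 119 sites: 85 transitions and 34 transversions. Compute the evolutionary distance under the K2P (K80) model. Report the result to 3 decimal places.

P = 85/2865 ≈ 0.029668 and Q = 34/2865 ≈ 0.011867.
Under the Kimura two-parameter model, d = −½ ln(1 − 2P − Q) − ¼ ln(1 − 2Q).
1 − 2P − Q = 0.928797, giving −½ ln(0.928797) = 0.036933.
1 − 2Q = 0.976266, giving −¼ ln(0.976266) = 0.006005.
d = 0.036933 + 0.006005 = 0.042938.

0.043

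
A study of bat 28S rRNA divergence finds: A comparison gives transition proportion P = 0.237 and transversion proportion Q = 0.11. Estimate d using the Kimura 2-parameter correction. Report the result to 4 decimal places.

0.5007

Under the Kimura two-parameter model, d = −½ ln(1 − 2P − Q) − ¼ ln(1 − 2Q).
1 − 2P − Q = 0.416, giving −½ ln(0.416) = 0.438535.
1 − 2Q = 0.78, giving −¼ ln(0.78) = 0.062115.
d = 0.438535 + 0.062115 = 0.500650.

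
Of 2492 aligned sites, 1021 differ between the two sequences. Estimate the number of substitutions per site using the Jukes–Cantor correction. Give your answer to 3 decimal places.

0.593

p = 1021/2492 ≈ 0.409711.
d = −(3/4) ln(1 − 4p/3) = −0.75 ln(1 − 0.546281) = −0.75 ln(0.453719)
  = −0.75 × (-0.790277) = 0.592708 substitutions/site.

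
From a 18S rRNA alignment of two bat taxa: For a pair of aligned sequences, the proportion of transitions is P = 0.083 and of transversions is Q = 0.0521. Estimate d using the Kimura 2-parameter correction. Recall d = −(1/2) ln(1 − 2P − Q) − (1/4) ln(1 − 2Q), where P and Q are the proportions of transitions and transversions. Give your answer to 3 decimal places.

Under the Kimura two-parameter model, d = −½ ln(1 − 2P − Q) − ¼ ln(1 − 2Q).
1 − 2P − Q = 0.7819, giving −½ ln(0.7819) = 0.123014.
1 − 2Q = 0.8958, giving −¼ ln(0.8958) = 0.027510.
d = 0.123014 + 0.027510 = 0.150524.

0.151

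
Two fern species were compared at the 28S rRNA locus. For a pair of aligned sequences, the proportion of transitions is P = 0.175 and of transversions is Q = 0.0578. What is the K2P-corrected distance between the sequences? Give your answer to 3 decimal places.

Under the Kimura two-parameter model, d = −½ ln(1 − 2P − Q) − ¼ ln(1 − 2Q).
1 − 2P − Q = 0.5922, giving −½ ln(0.5922) = 0.261955.
1 − 2Q = 0.8844, giving −¼ ln(0.8844) = 0.030711.
d = 0.261955 + 0.030711 = 0.292666.

0.293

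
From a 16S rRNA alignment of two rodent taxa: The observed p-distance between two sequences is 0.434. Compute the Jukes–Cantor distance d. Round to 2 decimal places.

0.65

d = −(3/4) ln(1 − 4p/3) = −0.75 ln(1 − 0.578667) = −0.75 ln(0.421333)
  = −0.75 × (-0.864332) = 0.648249 substitutions/site.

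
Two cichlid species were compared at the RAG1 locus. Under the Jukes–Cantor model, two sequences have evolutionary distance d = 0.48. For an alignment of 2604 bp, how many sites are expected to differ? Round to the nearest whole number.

923

Invert JC69: p = (3/4)(1 − e^(−4d/3)) = 0.75 × (1 − e^(-0.64)) = 0.75 × (1 − 0.527292) = 0.354531.
Expected differing sites = pL ≈ 0.354531 × 2604 = 923.198724 ≈ 923.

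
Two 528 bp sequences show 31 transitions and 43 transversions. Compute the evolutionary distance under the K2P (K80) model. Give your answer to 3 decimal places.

0.155

P = 31/528 ≈ 0.058712 and Q = 43/528 ≈ 0.081439.
Under the Kimura two-parameter model, d = −½ ln(1 − 2P − Q) − ¼ ln(1 − 2Q).
1 − 2P − Q = 0.801137, giving −½ ln(0.801137) = 0.110862.
1 − 2Q = 0.837122, giving −¼ ln(0.837122) = 0.044446.
d = 0.110862 + 0.044446 = 0.155308.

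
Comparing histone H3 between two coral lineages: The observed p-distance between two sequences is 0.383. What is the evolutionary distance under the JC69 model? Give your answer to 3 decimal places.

d = −(3/4) ln(1 − 4p/3) = −0.75 ln(1 − 0.510667) = −0.75 ln(0.489333)
  = −0.75 × (-0.714712) = 0.536034 substitutions/site.

0.536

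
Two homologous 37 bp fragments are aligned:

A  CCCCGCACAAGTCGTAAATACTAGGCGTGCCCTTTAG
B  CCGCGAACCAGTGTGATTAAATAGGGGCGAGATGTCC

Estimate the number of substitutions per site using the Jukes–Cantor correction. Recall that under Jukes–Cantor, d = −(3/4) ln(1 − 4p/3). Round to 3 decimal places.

0.784

The sequences differ at 18 of 37 sites, so p = 18/37 ≈ 0.486486.
d = −(3/4) ln(1 − 4p/3) = −0.75 ln(1 − 0.648648) = −0.75 ln(0.351352)
  = −0.75 × (-1.045967) = 0.784475 substitutions/site.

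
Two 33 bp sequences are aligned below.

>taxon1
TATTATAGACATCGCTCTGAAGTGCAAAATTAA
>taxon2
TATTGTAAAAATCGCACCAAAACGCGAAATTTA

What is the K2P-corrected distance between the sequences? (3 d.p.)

Of 33 sites, 7 differences are transitions and 3 are transversions, so P = 7/33 ≈ 0.212121 and Q = 3/33 ≈ 0.090909.
Under the Kimura two-parameter model, d = −½ ln(1 − 2P − Q) − ¼ ln(1 − 2Q).
1 − 2P − Q = 0.484849, giving −½ ln(0.484849) = 0.361959.
1 − 2Q = 0.818182, giving −¼ ln(0.818182) = 0.050168.
d = 0.361959 + 0.050168 = 0.412127.

0.412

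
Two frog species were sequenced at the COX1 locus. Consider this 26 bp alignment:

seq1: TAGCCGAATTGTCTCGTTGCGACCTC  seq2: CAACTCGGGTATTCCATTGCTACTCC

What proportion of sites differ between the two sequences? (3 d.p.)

The sequences differ at 14 of 26 positions.
p = 14/26 = 0.538461… ≈ 0.538 (to 3 d.p.).

0.538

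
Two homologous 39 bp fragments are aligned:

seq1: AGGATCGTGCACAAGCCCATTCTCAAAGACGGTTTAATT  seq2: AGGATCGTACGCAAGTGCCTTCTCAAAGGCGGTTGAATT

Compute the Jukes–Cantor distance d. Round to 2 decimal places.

The sequences differ at 7 of 39 sites (9, 11, 16, 17, 19, 29, 35), so p = 7/39 ≈ 0.179487.
d = −(3/4) ln(1 − 4p/3) = −0.75 ln(1 − 0.239316) = −0.75 ln(0.760684)
  = −0.75 × (-0.273537) = 0.205153 substitutions/site.

0.21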